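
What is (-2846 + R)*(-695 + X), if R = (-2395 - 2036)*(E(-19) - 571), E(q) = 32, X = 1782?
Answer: 2592998281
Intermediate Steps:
R = 2388309 (R = (-2395 - 2036)*(32 - 571) = -4431*(-539) = 2388309)
(-2846 + R)*(-695 + X) = (-2846 + 2388309)*(-695 + 1782) = 2385463*1087 = 2592998281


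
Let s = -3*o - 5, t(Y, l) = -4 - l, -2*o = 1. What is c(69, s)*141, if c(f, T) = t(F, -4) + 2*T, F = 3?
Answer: -987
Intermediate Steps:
o = -½ (o = -½*1 = -½ ≈ -0.50000)
s = -7/2 (s = -3*(-½) - 5 = 3/2 - 5 = -7/2 ≈ -3.5000)
c(f, T) = 2*T (c(f, T) = (-4 - 1*(-4)) + 2*T = (-4 + 4) + 2*T = 0 + 2*T = 2*T)
c(69, s)*141 = (2*(-7/2))*141 = -7*141 = -987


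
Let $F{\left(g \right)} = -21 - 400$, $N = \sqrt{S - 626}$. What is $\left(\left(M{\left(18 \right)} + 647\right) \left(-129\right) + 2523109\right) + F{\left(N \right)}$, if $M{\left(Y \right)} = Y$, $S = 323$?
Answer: $2436903$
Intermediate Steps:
$N = i \sqrt{303}$ ($N = \sqrt{323 - 626} = \sqrt{-303} = i \sqrt{303} \approx 17.407 i$)
$F{\left(g \right)} = -421$ ($F{\left(g \right)} = -21 - 400 = -421$)
$\left(\left(M{\left(18 \right)} + 647\right) \left(-129\right) + 2523109\right) + F{\left(N \right)} = \left(\left(18 + 647\right) \left(-129\right) + 2523109\right) - 421 = \left(665 \left(-129\right) + 2523109\right) - 421 = \left(-85785 + 2523109\right) - 421 = 2437324 - 421 = 2436903$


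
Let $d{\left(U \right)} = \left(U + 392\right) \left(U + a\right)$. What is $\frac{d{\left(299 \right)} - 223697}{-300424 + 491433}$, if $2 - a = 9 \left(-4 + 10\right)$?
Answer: $- \frac{53020}{191009} \approx -0.27758$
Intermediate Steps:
$a = -52$ ($a = 2 - 9 \left(-4 + 10\right) = 2 - 9 \cdot 6 = 2 - 54 = -52$)
$d{\left(U \right)} = \left(-52 + U\right) \left(392 + U\right)$ ($d{\left(U \right)} = \left(U + 392\right) \left(U - 52\right) = \left(392 + U\right) \left(-52 + U\right) = \left(-52 + U\right) \left(392 + U\right)$)
$\frac{d{\left(299 \right)} - 223697}{-300424 + 491433} = \frac{\left(-20384 + 299^{2} + 340 \cdot 299\right) - 223697}{-300424 + 491433} = \frac{\left(-20384 + 89401 + 101660\right) - 223697}{191009} = \left(170677 - 223697\right) \frac{1}{191009} = \left(-53020\right) \frac{1}{191009} = - \frac{53020}{191009}$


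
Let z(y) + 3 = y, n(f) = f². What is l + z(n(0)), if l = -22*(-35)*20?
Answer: 15397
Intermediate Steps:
l = 15400 (l = 770*20 = 15400)
z(y) = -3 + y
l + z(n(0)) = 15400 + (-3 + 0²) = 15400 + (-3 + 0) = 15400 - 3 = 15397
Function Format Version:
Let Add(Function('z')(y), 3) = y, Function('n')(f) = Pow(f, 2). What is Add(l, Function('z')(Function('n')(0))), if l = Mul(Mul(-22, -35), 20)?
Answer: 15397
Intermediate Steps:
l = 15400 (l = Mul(770, 20) = 15400)
Function('z')(y) = Add(-3, y)
Add(l, Function('z')(Function('n')(0))) = Add(15400, Add(-3, Pow(0, 2))) = Add(15400, Add(-3, 0)) = Add(15400, -3) = 15397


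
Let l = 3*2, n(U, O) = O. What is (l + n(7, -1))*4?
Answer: 20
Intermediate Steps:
l = 6
(l + n(7, -1))*4 = (6 - 1)*4 = 5*4 = 20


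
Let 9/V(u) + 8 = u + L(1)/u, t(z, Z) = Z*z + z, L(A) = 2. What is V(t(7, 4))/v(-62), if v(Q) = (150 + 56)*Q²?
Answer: 315/749895208 ≈ 4.2006e-7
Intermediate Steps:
v(Q) = 206*Q²
t(z, Z) = z + Z*z
V(u) = 9/(-8 + u + 2/u) (V(u) = 9/(-8 + (u + 2/u)) = 9/(-8 + u + 2/u))
V(t(7, 4))/v(-62) = (9*(7*(1 + 4))/(2 + (7*(1 + 4))² - 56*(1 + 4)))/((206*(-62)²)) = (9*(7*5)/(2 + (7*5)² - 56*5))/((206*3844)) = (9*35/(2 + 35² - 8*35))/791864 = (9*35/(2 + 1225 - 280))*(1/791864) = (9*35/947)*(1/791864) = (9*35*(1/947))*(1/791864) = (315/947)*(1/791864) = 315/749895208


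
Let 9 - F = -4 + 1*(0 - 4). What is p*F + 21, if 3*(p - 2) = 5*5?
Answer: 590/3 ≈ 196.67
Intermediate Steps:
p = 31/3 (p = 2 + (5*5)/3 = 2 + (1/3)*25 = 2 + 25/3 = 31/3 ≈ 10.333)
F = 17 (F = 9 - (-4 + 1*(0 - 4)) = 9 - (-4 + 1*(-4)) = 9 - (-4 - 4) = 9 - 1*(-8) = 9 + 8 = 17)
p*F + 21 = (31/3)*17 + 21 = 527/3 + 21 = 590/3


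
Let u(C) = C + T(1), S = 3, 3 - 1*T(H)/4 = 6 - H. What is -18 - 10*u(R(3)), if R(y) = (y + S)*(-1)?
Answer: 122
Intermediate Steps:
T(H) = -12 + 4*H (T(H) = 12 - 4*(6 - H) = 12 + (-24 + 4*H) = -12 + 4*H)
R(y) = -3 - y (R(y) = (y + 3)*(-1) = (3 + y)*(-1) = -3 - y)
u(C) = -8 + C (u(C) = C + (-12 + 4*1) = C + (-12 + 4) = C - 8 = -8 + C)
-18 - 10*u(R(3)) = -18 - 10*(-8 + (-3 - 1*3)) = -18 - 10*(-8 + (-3 - 3)) = -18 - 10*(-8 - 6) = -18 - 10*(-14) = -18 + 140 = 122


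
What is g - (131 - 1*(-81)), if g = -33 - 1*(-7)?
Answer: -238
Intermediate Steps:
g = -26 (g = -33 + 7 = -26)
g - (131 - 1*(-81)) = -26 - (131 - 1*(-81)) = -26 - (131 + 81) = -26 - 1*212 = -26 - 212 = -238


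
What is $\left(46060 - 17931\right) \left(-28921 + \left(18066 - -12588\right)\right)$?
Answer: $48747557$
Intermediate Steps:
$\left(46060 - 17931\right) \left(-28921 + \left(18066 - -12588\right)\right) = 28129 \left(-28921 + \left(18066 + 12588\right)\right) = 28129 \left(-28921 + 30654\right) = 28129 \cdot 1733 = 48747557$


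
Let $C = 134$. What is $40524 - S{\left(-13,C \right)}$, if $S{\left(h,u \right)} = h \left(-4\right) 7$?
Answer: $40160$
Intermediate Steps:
$S{\left(h,u \right)} = - 28 h$ ($S{\left(h,u \right)} = - 4 h 7 = - 28 h$)
$40524 - S{\left(-13,C \right)} = 40524 - \left(-28\right) \left(-13\right) = 40524 - 364 = 40160$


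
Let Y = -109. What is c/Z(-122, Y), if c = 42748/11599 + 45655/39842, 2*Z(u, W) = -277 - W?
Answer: -744239387/12939566024 ≈ -0.057517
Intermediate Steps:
Z(u, W) = -277/2 - W/2 (Z(u, W) = (-277 - W)/2 = -277/2 - W/2)
c = 2232718161/462127358 (c = 42748*(1/11599) + 45655*(1/39842) = 42748/11599 + 45655/39842 = 2232718161/462127358 ≈ 4.8314)
c/Z(-122, Y) = 2232718161/(462127358*(-277/2 - ½*(-109))) = 2232718161/(462127358*(-277/2 + 109/2)) = (2232718161/462127358)/(-84) = (2232718161/462127358)*(-1/84) = -744239387/12939566024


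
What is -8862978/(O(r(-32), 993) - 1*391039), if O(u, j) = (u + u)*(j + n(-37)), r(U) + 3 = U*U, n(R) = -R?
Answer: -8862978/1712221 ≈ -5.1763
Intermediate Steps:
r(U) = -3 + U² (r(U) = -3 + U*U = -3 + U²)
O(u, j) = 2*u*(37 + j) (O(u, j) = (u + u)*(j - 1*(-37)) = (2*u)*(j + 37) = (2*u)*(37 + j) = 2*u*(37 + j))
-8862978/(O(r(-32), 993) - 1*391039) = -8862978/(2*(-3 + (-32)²)*(37 + 993) - 1*391039) = -8862978/(2*(-3 + 1024)*1030 - 391039) = -8862978/(2*1021*1030 - 391039) = -8862978/(2103260 - 391039) = -8862978/1712221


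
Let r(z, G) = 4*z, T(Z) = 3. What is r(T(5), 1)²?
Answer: 144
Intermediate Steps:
r(T(5), 1)² = (4*3)² = 12² = 144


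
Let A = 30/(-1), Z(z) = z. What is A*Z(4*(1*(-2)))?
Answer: 240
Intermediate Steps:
A = -30 (A = 30*(-1) = -30)
A*Z(4*(1*(-2))) = -120*1*(-2) = -120*(-2) = -30*(-8) = 240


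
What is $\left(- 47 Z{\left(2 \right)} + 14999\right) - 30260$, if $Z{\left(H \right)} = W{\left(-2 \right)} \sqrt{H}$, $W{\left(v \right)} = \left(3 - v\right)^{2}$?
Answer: $-15261 - 1175 \sqrt{2} \approx -16923.0$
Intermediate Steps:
$Z{\left(H \right)} = 25 \sqrt{H}$ ($Z{\left(H \right)} = \left(-3 - 2\right)^{2} \sqrt{H} = \left(-5\right)^{2} \sqrt{H} = 25 \sqrt{H}$)
$\left(- 47 Z{\left(2 \right)} + 14999\right) - 30260 = \left(- 47 \cdot 25 \sqrt{2} + 14999\right) - 30260 = \left(- 1175 \sqrt{2} + 14999\right) - 30260 = \left(14999 - 1175 \sqrt{2}\right) - 30260 = -15261 - 1175 \sqrt{2}$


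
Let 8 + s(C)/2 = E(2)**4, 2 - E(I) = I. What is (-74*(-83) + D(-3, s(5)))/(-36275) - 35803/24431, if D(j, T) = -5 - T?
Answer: -1449077768/886234525 ≈ -1.6351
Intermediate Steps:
E(I) = 2 - I
s(C) = -16 (s(C) = -16 + 2*(2 - 1*2)**4 = -16 + 2*(2 - 2)**4 = -16 + 2*0**4 = -16 + 2*0 = -16 + 0 = -16)
(-74*(-83) + D(-3, s(5)))/(-36275) - 35803/24431 = (-74*(-83) + (-5 - 1*(-16)))/(-36275) - 35803/24431 = (6142 + (-5 + 16))*(-1/36275) - 35803*1/24431 = (6142 + 11)*(-1/36275) - 35803/24431 = 6153*(-1/36275) - 35803/24431 = -6153/36275 - 35803/24431 = -1449077768/886234525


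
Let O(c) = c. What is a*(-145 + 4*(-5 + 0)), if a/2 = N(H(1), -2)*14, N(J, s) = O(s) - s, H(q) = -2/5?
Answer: 0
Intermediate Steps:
H(q) = -2/5 (H(q) = -2*1/5 = -2/5)
N(J, s) = 0 (N(J, s) = s - s = 0)
a = 0 (a = 2*(0*14) = 2*0 = 0)
a*(-145 + 4*(-5 + 0)) = 0*(-145 + 4*(-5 + 0)) = 0*(-145 + 4*(-5)) = 0*(-145 - 20) = 0*(-165) = 0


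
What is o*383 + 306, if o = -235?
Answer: -89699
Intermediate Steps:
o*383 + 306 = -235*383 + 306 = -90005 + 306 = -89699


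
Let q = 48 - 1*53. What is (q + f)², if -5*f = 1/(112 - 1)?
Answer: 7706176/308025 ≈ 25.018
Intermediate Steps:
f = -1/555 (f = -1/(5*(112 - 1)) = -⅕/111 = -⅕*1/111 = -1/555 ≈ -0.0018018)
q = -5 (q = 48 - 53 = -5)
(q + f)² = (-5 - 1/555)² = (-2776/555)² = 7706176/308025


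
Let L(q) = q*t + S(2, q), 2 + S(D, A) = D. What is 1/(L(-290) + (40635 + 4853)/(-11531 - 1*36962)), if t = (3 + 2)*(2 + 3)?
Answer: -48493/351619738 ≈ -0.00013791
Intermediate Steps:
t = 25 (t = 5*5 = 25)
S(D, A) = -2 + D
L(q) = 25*q (L(q) = q*25 + (-2 + 2) = 25*q + 0 = 25*q)
1/(L(-290) + (40635 + 4853)/(-11531 - 1*36962)) = 1/(25*(-290) + (40635 + 4853)/(-11531 - 1*36962)) = 1/(-7250 + 45488/(-11531 - 36962)) = 1/(-7250 + 45488/(-48493)) = 1/(-7250 + 45488*(-1/48493)) = 1/(-7250 - 45488/48493) = 1/(-351619738/48493) = -48493/351619738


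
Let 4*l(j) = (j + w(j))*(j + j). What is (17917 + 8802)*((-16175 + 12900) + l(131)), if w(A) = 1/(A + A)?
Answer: 567057337/4 ≈ 1.4176e+8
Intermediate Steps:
w(A) = 1/(2*A)
l(j) = j*(j + 1/(2*j))/2 (l(j) = ((j + 1/(2*j))*(j + j))/4 = ((j + 1/(2*j))*(2*j))/4 = (2*j*(j + 1/(2*j)))/4 = j*(j + 1/(2*j))/2)
(17917 + 8802)*((-16175 + 12900) + l(131)) = (17917 + 8802)*((-16175 + 12900) + (¼ + (½)*131²)) = 26719*(-3275 + (¼ + (½)*17161)) = 26719*(-3275 + (¼ + 17161/2)) = 26719*(-3275 + 34323/4) = 26719*(21223/4) = 567057337/4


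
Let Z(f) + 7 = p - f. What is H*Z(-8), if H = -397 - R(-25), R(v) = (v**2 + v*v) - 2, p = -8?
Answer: 11515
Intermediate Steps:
R(v) = -2 + 2*v**2 (R(v) = (v**2 + v**2) - 2 = 2*v**2 - 2 = -2 + 2*v**2)
Z(f) = -15 - f (Z(f) = -7 + (-8 - f) = -15 - f)
H = -1645 (H = -397 - (-2 + 2*(-25)**2) = -397 - (-2 + 2*625) = -397 - (-2 + 1250) = -397 - 1*1248 = -397 - 1248 = -1645)
H*Z(-8) = -1645*(-15 - 1*(-8)) = -1645*(-15 + 8) = -1645*(-7) = 11515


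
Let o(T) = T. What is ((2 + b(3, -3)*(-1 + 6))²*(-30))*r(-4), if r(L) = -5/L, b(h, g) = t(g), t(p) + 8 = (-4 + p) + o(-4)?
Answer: -648675/2 ≈ -3.2434e+5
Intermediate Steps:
t(p) = -16 + p (t(p) = -8 + ((-4 + p) - 4) = -8 + (-8 + p) = -16 + p)
b(h, g) = -16 + g
((2 + b(3, -3)*(-1 + 6))²*(-30))*r(-4) = ((2 + (-16 - 3)*(-1 + 6))²*(-30))*(-5/(-4)) = ((2 - 19*5)²*(-30))*(-5*(-¼)) = ((2 - 95)²*(-30))*(5/4) = ((-93)²*(-30))*(5/4) = (8649*(-30))*(5/4) = -259470*5/4 = -648675/2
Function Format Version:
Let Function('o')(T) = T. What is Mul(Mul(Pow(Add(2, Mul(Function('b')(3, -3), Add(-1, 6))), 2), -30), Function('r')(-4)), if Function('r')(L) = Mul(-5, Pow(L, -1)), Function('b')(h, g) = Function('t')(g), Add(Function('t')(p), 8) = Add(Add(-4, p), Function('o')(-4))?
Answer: Rational(-648675, 2) ≈ -3.2434e+5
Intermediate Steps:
Function('t')(p) = Add(-16, p) (Function('t')(p) = Add(-8, Add(Add(-4, p), -4)) = Add(-8, Add(-8, p)) = Add(-16, p))
Function('b')(h, g) = Add(-16, g)
Mul(Mul(Pow(Add(2, Mul(Function('b')(3, -3), Add(-1, 6))), 2), -30), Function('r')(-4)) = Mul(Mul(Pow(Add(2, Mul(Add(-16, -3), Add(-1, 6))), 2), -30), Mul(-5, Pow(-4, -1))) = Mul(Mul(Pow(Add(2, Mul(-19, 5)), 2), -30), Mul(-5, Rational(-1, 4))) = Mul(Mul(Pow(Add(2, -95), 2), -30), Rational(5, 4)) = Mul(Mul(Pow(-93, 2), -30), Rational(5, 4)) = Mul(Mul(8649, -30), Rational(5, 4)) = Mul(-259470, Rational(5, 4)) = Rational(-648675, 2)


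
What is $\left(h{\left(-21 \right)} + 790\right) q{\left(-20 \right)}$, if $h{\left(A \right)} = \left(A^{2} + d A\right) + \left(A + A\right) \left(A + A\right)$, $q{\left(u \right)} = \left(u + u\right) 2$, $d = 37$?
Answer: $-177440$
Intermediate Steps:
$q{\left(u \right)} = 4 u$ ($q{\left(u \right)} = 2 u 2 = 4 u$)
$h{\left(A \right)} = 5 A^{2} + 37 A$ ($h{\left(A \right)} = \left(A^{2} + 37 A\right) + \left(A + A\right) \left(A + A\right) = \left(A^{2} + 37 A\right) + 2 A 2 A = \left(A^{2} + 37 A\right) + 4 A^{2} = 5 A^{2} + 37 A$)
$\left(h{\left(-21 \right)} + 790\right) q{\left(-20 \right)} = \left(- 21 \left(37 + 5 \left(-21\right)\right) + 790\right) 4 \left(-20\right) = \left(- 21 \left(37 - 105\right) + 790\right) \left(-80\right) = \left(\left(-21\right) \left(-68\right) + 790\right) \left(-80\right) = \left(1428 + 790\right) \left(-80\right) = 2218 \left(-80\right) = -177440$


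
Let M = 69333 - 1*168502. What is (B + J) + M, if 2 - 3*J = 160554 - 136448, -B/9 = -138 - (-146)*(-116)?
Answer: 139387/3 ≈ 46462.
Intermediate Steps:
M = -99169 (M = 69333 - 168502 = -99169)
B = 153666 (B = -9*(-138 - (-146)*(-116)) = -9*(-138 - 146*116) = -9*(-138 - 16936) = -9*(-17074) = 153666)
J = -24104/3 (J = ⅔ - (160554 - 136448)/3 = ⅔ - ⅓*24106 = ⅔ - 24106/3 = -24104/3 ≈ -8034.7)
(B + J) + M = (153666 - 24104/3) - 99169 = 436894/3 - 99169 = 139387/3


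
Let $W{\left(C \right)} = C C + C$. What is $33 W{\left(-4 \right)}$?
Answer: $396$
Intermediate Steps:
$W{\left(C \right)} = C + C^{2}$ ($W{\left(C \right)} = C^{2} + C = C + C^{2}$)
$33 W{\left(-4 \right)} = 33 \left(- 4 \left(1 - 4\right)\right) = 33 \left(\left(-4\right) \left(-3\right)\right) = 33 \cdot 12 = 396$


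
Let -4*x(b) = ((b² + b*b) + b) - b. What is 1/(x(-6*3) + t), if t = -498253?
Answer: -1/498415 ≈ -2.0064e-6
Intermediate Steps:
x(b) = -b²/2 (x(b) = -(((b² + b*b) + b) - b)/4 = -(((b² + b²) + b) - b)/4 = -((2*b² + b) - b)/4 = -((b + 2*b²) - b)/4 = -b²/2)
1/(x(-6*3) + t) = 1/(-(-6*3)²/2 - 498253) = 1/(-½*(-18)² - 498253) = 1/(-½*324 - 498253) = 1/(-162 - 498253) = 1/(-498415) = -1/498415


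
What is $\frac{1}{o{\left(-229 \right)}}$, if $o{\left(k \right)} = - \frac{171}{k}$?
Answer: $\frac{229}{171} \approx 1.3392$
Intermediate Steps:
$\frac{1}{o{\left(-229 \right)}} = \frac{1}{\left(-171\right) \frac{1}{-229}} = \frac{1}{\left(-171\right) \left(- \frac{1}{229}\right)} = \frac{1}{\frac{171}{229}} = \frac{229}{171}$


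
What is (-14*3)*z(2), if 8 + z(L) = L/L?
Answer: 294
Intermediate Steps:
z(L) = -7 (z(L) = -8 + L/L = -8 + 1 = -7)
(-14*3)*z(2) = -14*3*(-7) = -42*(-7) = 294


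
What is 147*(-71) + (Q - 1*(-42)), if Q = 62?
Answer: -10333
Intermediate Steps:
147*(-71) + (Q - 1*(-42)) = 147*(-71) + (62 - 1*(-42)) = -10437 + (62 + 42) = -10437 + 104 = -10333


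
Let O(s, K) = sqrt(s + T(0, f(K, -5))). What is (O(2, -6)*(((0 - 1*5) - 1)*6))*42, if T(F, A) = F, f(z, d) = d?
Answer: -1512*sqrt(2) ≈ -2138.3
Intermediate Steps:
O(s, K) = sqrt(s) (O(s, K) = sqrt(s + 0) = sqrt(s))
(O(2, -6)*(((0 - 1*5) - 1)*6))*42 = (sqrt(2)*(((0 - 1*5) - 1)*6))*42 = (sqrt(2)*(((0 - 5) - 1)*6))*42 = (sqrt(2)*((-5 - 1)*6))*42 = (sqrt(2)*(-6*6))*42 = (sqrt(2)*(-36))*42 = -36*sqrt(2)*42 = -1512*sqrt(2)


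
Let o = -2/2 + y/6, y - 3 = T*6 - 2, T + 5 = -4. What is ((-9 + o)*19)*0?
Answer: 0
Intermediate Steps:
T = -9 (T = -5 - 4 = -9)
y = -53 (y = 3 + (-9*6 - 2) = 3 + (-54 - 2) = 3 - 56 = -53)
o = -59/6 (o = -2/2 - 53/6 = -2*½ - 53*⅙ = -1 - 53/6 = -59/6 ≈ -9.8333)
((-9 + o)*19)*0 = ((-9 - 59/6)*19)*0 = -113/6*19*0 = -2147/6*0 = 0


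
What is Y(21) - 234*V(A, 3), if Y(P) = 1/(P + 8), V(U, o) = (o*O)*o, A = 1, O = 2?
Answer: -122147/29 ≈ -4212.0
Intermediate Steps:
V(U, o) = 2*o² (V(U, o) = (o*2)*o = (2*o)*o = 2*o²)
Y(P) = 1/(8 + P)
Y(21) - 234*V(A, 3) = 1/(8 + 21) - 468*3² = 1/29 - 468*9 = 1/29 - 234*18 = 1/29 - 4212 = -122147/29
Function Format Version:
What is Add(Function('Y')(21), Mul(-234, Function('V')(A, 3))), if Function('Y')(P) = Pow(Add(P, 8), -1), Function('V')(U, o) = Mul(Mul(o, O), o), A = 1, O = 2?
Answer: Rational(-122147, 29) ≈ -4212.0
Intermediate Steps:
Function('V')(U, o) = Mul(2, Pow(o, 2)) (Function('V')(U, o) = Mul(Mul(o, 2), o) = Mul(Mul(2, o), o) = Mul(2, Pow(o, 2)))
Function('Y')(P) = Pow(Add(8, P), -1)
Add(Function('Y')(21), Mul(-234, Function('V')(A, 3))) = Add(Pow(Add(8, 21), -1), Mul(-234, Mul(2, Pow(3, 2)))) = Add(Pow(29, -1), Mul(-234, Mul(2, 9))) = Add(Rational(1, 29), Mul(-234, 18)) = Add(Rational(1, 29), -4212) = Rational(-122147, 29)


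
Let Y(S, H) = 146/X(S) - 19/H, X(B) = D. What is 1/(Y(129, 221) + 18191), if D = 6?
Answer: 663/12076709 ≈ 5.4899e-5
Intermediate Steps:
X(B) = 6
Y(S, H) = 73/3 - 19/H (Y(S, H) = 146/6 - 19/H = 146*(1/6) - 19/H = 73/3 - 19/H)
1/(Y(129, 221) + 18191) = 1/((73/3 - 19/221) + 18191) = 1/(16076/663 + 18191) = 1/(12076709/663) = 663/12076709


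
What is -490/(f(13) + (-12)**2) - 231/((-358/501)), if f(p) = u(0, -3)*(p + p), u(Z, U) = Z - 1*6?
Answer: 195524/537 ≈ 364.10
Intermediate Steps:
u(Z, U) = -6 + Z (u(Z, U) = Z - 6 = -6 + Z)
f(p) = -12*p (f(p) = (-6 + 0)*(p + p) = -12*p)
-490/(f(13) + (-12)**2) - 231/((-358/501)) = -490/(-12*13 + (-12)**2) - 231/((-358/501)) = -490/(-156 + 144) - 231/((-358*1/501)) = -490/(-12) - 231/(-358/501) = -490*(-1/12) - 231*(-501/358) = 245/6 + 115731/358 = 195524/537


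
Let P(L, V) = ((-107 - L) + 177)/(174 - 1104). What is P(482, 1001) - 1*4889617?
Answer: -2273671699/465 ≈ -4.8896e+6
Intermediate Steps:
P(L, V) = -7/93 + L/930 (P(L, V) = (70 - L)/(-930) = (70 - L)*(-1/930) = -7/93 + L/930)
P(482, 1001) - 1*4889617 = (-7/93 + (1/930)*482) - 1*4889617 = (-7/93 + 241/465) - 4889617 = 206/465 - 4889617 = -2273671699/465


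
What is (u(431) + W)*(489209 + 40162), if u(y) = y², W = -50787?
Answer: 71451321354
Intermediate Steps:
(u(431) + W)*(489209 + 40162) = (431² - 50787)*(489209 + 40162) = (185761 - 50787)*529371 = 134974*529371 = 71451321354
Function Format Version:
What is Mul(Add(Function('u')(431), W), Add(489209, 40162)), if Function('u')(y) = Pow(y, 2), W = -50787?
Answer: 71451321354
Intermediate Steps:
Mul(Add(Function('u')(431), W), Add(489209, 40162)) = Mul(Add(Pow(431, 2), -50787), Add(489209, 40162)) = Mul(Add(185761, -50787), 529371) = Mul(134974, 529371) = 71451321354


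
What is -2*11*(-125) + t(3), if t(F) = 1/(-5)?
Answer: 13749/5 ≈ 2749.8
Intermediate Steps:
t(F) = -⅕
-2*11*(-125) + t(3) = -2*11*(-125) - ⅕ = -22*(-125) - ⅕ = 2750 - ⅕ = 13749/5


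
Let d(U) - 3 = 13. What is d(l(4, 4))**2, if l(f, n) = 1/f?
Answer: 256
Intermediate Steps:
d(U) = 16 (d(U) = 3 + 13 = 16)
d(l(4, 4))**2 = 16**2 = 256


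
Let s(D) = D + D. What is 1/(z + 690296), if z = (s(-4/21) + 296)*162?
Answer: 7/5167304 ≈ 1.3547e-6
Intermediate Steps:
s(D) = 2*D
z = 335232/7 (z = (2*(-4/21) + 296)*162 = (-8/21 + 296)*162 = (6208/21)*162 = 335232/7 ≈ 47890.)
1/(z + 690296) = 1/(335232/7 + 690296) = 1/(5167304/7) = 7/5167304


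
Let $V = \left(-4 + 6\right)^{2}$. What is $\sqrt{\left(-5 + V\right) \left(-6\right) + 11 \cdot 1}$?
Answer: $\sqrt{17} \approx 4.1231$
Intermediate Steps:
$V = 4$ ($V = 2^{2} = 4$)
$\sqrt{\left(-5 + V\right) \left(-6\right) + 11 \cdot 1} = \sqrt{\left(-5 + 4\right) \left(-6\right) + 11 \cdot 1} = \sqrt{\left(-1\right) \left(-6\right) + 11} = \sqrt{6 + 11} = \sqrt{17}$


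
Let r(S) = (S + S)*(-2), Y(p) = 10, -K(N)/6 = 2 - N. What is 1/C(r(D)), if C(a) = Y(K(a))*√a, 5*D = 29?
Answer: -I*√145/580 ≈ -0.020761*I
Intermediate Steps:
K(N) = -12 + 6*N (K(N) = -6*(2 - N) = -12 + 6*N)
D = 29/5 (D = (⅕)*29 = 29/5 ≈ 5.8000)
r(S) = -4*S (r(S) = (2*S)*(-2) = -4*S)
C(a) = 10*√a
1/C(r(D)) = 1/(10*√(-4*29/5)) = 1/(10*√(-116/5)) = 1/(10*(2*I*√145/5)) = 1/(4*I*√145) = -I*√145/580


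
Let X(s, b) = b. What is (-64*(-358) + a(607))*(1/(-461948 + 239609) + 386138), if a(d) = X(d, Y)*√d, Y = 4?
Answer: 1967076234726272/222339 + 343414147124*√607/222339 ≈ 8.8852e+9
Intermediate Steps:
a(d) = 4*√d
(-64*(-358) + a(607))*(1/(-461948 + 239609) + 386138) = (-64*(-358) + 4*√607)*(1/(-461948 + 239609) + 386138) = (22912 + 4*√607)*(1/(-222339) + 386138) = (22912 + 4*√607)*(-1/222339 + 386138) = (22912 + 4*√607)*(85853536781/222339) = 1967076234726272/222339 + 343414147124*√607/222339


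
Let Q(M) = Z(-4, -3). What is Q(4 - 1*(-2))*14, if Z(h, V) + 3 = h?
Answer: -98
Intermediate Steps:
Z(h, V) = -3 + h
Q(M) = -7 (Q(M) = -3 - 4 = -7)
Q(4 - 1*(-2))*14 = -7*14 = -98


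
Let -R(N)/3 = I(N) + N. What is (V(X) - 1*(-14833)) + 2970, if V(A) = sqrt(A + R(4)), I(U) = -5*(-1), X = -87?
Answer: 17803 + I*sqrt(114) ≈ 17803.0 + 10.677*I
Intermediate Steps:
I(U) = 5
R(N) = -15 - 3*N (R(N) = -3*(5 + N) = -15 - 3*N)
V(A) = sqrt(-27 + A) (V(A) = sqrt(A + (-15 - 3*4)) = sqrt(A + (-15 - 12)) = sqrt(A - 27) = sqrt(-27 + A))
(V(X) - 1*(-14833)) + 2970 = (sqrt(-27 - 87) - 1*(-14833)) + 2970 = (sqrt(-114) + 14833) + 2970 = (I*sqrt(114) + 14833) + 2970 = (14833 + I*sqrt(114)) + 2970 = 17803 + I*sqrt(114)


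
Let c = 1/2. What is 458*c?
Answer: 229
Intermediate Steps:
c = 1/2 (c = 1*(1/2) = 1/2 ≈ 0.50000)
458*c = 458*(1/2) = 229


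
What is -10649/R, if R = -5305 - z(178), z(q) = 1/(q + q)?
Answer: 3791044/1888581 ≈ 2.0074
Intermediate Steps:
z(q) = 1/(2*q)
R = -1888581/356 (R = -5305 - 1/(2*178) = -5305 - 1*1/356 = -5305 - 1/356 = -1888581/356 ≈ -5305.0)
-10649/R = -10649/(-1888581/356) = -10649*(-356/1888581) = 3791044/1888581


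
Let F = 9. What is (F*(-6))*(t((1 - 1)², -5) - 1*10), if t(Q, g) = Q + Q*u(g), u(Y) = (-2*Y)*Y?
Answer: 540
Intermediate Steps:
u(Y) = -2*Y²
t(Q, g) = Q - 2*Q*g² (t(Q, g) = Q + Q*(-2*g²) = Q - 2*Q*g²)
(F*(-6))*(t((1 - 1)², -5) - 1*10) = (9*(-6))*((1 - 1)²*(1 - 2*(-5)²) - 1*10) = -54*(0²*(1 - 2*25) - 10) = -54*(0*(1 - 50) - 10) = -54*(0*(-49) - 10) = -54*(0 - 10) = -54*(-10) = 540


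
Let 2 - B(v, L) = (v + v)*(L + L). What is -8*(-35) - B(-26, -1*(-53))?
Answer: -5234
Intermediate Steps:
B(v, L) = 2 - 4*L*v (B(v, L) = 2 - (v + v)*(L + L) = 2 - 2*v*2*L = 2 - 4*L*v)
-8*(-35) - B(-26, -1*(-53)) = -8*(-35) - (2 - 4*(-1*(-53))*(-26)) = 280 - (2 - 4*53*(-26)) = 280 - (2 + 5512) = 280 - 1*5514 = 280 - 5514 = -5234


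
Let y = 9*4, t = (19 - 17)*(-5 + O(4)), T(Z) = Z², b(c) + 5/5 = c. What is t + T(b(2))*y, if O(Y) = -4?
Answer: 18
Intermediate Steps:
b(c) = -1 + c
t = -18 (t = (19 - 17)*(-5 - 4) = 2*(-9) = -18)
y = 36
t + T(b(2))*y = -18 + (-1 + 2)²*36 = -18 + 1²*36 = -18 + 1*36 = -18 + 36 = 18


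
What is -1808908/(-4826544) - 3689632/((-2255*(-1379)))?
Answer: -3045777368537/3752209604220 ≈ -0.81173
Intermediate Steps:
-1808908/(-4826544) - 3689632/((-2255*(-1379))) = -1808908*(-1/4826544) - 3689632/3109645 = 452227/1206636 - 3689632*1/3109645 = 452227/1206636 - 3689632/3109645 = -3045777368537/3752209604220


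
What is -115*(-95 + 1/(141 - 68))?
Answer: 797410/73 ≈ 10923.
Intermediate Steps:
-115*(-95 + 1/(141 - 68)) = -115*(-95 + 1/73) = -115*(-6934/73) = 797410/73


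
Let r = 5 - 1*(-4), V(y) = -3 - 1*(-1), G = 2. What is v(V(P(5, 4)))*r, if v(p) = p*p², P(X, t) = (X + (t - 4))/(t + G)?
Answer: -72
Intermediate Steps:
P(X, t) = (-4 + X + t)/(2 + t) (P(X, t) = (X + (t - 4))/(t + 2) = (X + (-4 + t))/(2 + t) = (-4 + X + t)/(2 + t))
V(y) = -2 (V(y) = -3 + 1 = -2)
v(p) = p³
r = 9 (r = 5 + 4 = 9)
v(V(P(5, 4)))*r = (-2)³*9 = -8*9 = -72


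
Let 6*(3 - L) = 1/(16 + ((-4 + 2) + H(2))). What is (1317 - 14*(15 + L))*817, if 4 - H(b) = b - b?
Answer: 46991389/54 ≈ 8.7021e+5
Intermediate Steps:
H(b) = 4 (H(b) = 4 - (b - b) = 4 - 1*0 = 4 + 0 = 4)
L = 323/108 (L = 3 - 1/(6*(16 + ((-4 + 2) + 4))) = 3 - 1/(6*(16 + (-2 + 4))) = 3 - 1/(6*(16 + 2)) = 3 - ⅙/18 = 3 - ⅙*1/18 = 3 - 1/108 = 323/108 ≈ 2.9907)
(1317 - 14*(15 + L))*817 = (1317 - 14*(15 + 323/108))*817 = (1317 - 14*1943/108)*817 = (1317 - 13601/54)*817 = (57517/54)*817 = 46991389/54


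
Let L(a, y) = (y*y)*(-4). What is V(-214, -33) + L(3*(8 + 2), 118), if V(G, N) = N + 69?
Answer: -55660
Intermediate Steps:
V(G, N) = 69 + N
L(a, y) = -4*y² (L(a, y) = y²*(-4) = -4*y²)
V(-214, -33) + L(3*(8 + 2), 118) = (69 - 33) - 4*118² = 36 - 4*13924 = 36 - 55696 = -55660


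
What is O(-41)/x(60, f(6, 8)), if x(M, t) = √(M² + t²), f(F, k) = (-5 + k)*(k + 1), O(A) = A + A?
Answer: -82*√481/1443 ≈ -1.2463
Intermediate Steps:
O(A) = 2*A
f(F, k) = (1 + k)*(-5 + k) (f(F, k) = (-5 + k)*(1 + k) = (1 + k)*(-5 + k))
O(-41)/x(60, f(6, 8)) = (2*(-41))/(√(60² + (-5 + 8² - 4*8)²)) = -82/√(3600 + (-5 + 64 - 32)²) = -82/√(3600 + 27²) = -82/√(3600 + 729) = -82*√481/1443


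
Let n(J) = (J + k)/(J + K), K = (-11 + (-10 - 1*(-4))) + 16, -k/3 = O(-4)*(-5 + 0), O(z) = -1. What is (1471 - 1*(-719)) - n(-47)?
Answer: 52529/24 ≈ 2188.7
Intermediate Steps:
k = -15 (k = -(-3)*(-5 + 0) = -(-3)*(-5) = -3*5 = -15)
K = -1 (K = (-11 + (-10 + 4)) + 16 = (-11 - 6) + 16 = -17 + 16 = -1)
n(J) = (-15 + J)/(-1 + J) (n(J) = (J - 15)/(J - 1) = (-15 + J)/(-1 + J))
(1471 - 1*(-719)) - n(-47) = (1471 - 1*(-719)) - (-15 - 47)/(-1 - 47) = (1471 + 719) - (-62)/(-48) = 2190 - (-1)*(-62)/48 = 2190 - 1*31/24 = 2190 - 31/24 = 52529/24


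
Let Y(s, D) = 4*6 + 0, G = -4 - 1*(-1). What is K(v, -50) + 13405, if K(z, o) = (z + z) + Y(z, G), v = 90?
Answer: 13609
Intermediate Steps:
G = -3 (G = -4 + 1 = -3)
Y(s, D) = 24 (Y(s, D) = 24 + 0 = 24)
K(z, o) = 24 + 2*z (K(z, o) = (z + z) + 24 = 2*z + 24 = 24 + 2*z)
K(v, -50) + 13405 = (24 + 2*90) + 13405 = (24 + 180) + 13405 = 204 + 13405 = 13609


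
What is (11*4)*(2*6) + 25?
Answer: 553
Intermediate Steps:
(11*4)*(2*6) + 25 = 44*12 + 25 = 528 + 25 = 553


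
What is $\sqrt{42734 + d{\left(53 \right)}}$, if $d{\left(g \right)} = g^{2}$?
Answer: $\sqrt{45543} \approx 213.41$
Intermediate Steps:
$\sqrt{42734 + d{\left(53 \right)}} = \sqrt{42734 + 53^{2}} = \sqrt{42734 + 2809} = \sqrt{45543}$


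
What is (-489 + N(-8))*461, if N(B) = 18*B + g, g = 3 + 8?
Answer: -286742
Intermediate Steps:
g = 11
N(B) = 11 + 18*B (N(B) = 18*B + 11 = 11 + 18*B)
(-489 + N(-8))*461 = (-489 + (11 + 18*(-8)))*461 = (-489 + (11 - 144))*461 = (-489 - 133)*461 = -622*461 = -286742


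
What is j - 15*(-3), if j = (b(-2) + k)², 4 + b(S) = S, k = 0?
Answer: 81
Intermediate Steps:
b(S) = -4 + S
j = 36 (j = ((-4 - 2) + 0)² = (-6 + 0)² = (-6)² = 36)
j - 15*(-3) = 36 - 15*(-3) = 36 + 45 = 81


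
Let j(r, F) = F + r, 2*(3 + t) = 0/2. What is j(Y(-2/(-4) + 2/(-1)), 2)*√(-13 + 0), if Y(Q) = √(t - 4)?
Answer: -√91 + 2*I*√13 ≈ -9.5394 + 7.2111*I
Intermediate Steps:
t = -3 (t = -3 + (0/2)/2 = -3 + (0*(½))/2 = -3 + (½)*0 = -3 + 0 = -3)
Y(Q) = I*√7 (Y(Q) = √(-3 - 4) = √(-7) = I*√7)
j(Y(-2/(-4) + 2/(-1)), 2)*√(-13 + 0) = (2 + I*√7)*√(-13 + 0) = (2 + I*√7)*√(-13) = (2 + I*√7)*(I*√13) = I*√13*(2 + I*√7)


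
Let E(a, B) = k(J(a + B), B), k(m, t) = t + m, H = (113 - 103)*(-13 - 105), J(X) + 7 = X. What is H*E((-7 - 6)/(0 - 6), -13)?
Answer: 109150/3 ≈ 36383.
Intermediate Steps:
J(X) = -7 + X
H = -1180 (H = 10*(-118) = -1180)
k(m, t) = m + t
E(a, B) = -7 + a + 2*B (E(a, B) = (-7 + (a + B)) + B = (-7 + (B + a)) + B = (-7 + B + a) + B = -7 + a + 2*B)
H*E((-7 - 6)/(0 - 6), -13) = -1180*(-7 + (-7 - 6)/(0 - 6) + 2*(-13)) = -1180*(-7 - 13/(-6) - 26) = -1180*(-7 - 13*(-⅙) - 26) = -1180*(-7 + 13/6 - 26) = -1180*(-185/6) = 109150/3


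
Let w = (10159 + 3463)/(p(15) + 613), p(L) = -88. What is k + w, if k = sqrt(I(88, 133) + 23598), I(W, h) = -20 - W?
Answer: 1946/75 + 9*sqrt(290) ≈ 179.21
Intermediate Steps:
w = 1946/75 (w = (10159 + 3463)/(-88 + 613) = 13622/525 = 13622*(1/525) = 1946/75 ≈ 25.947)
k = 9*sqrt(290) (k = sqrt((-20 - 1*88) + 23598) = sqrt((-20 - 88) + 23598) = sqrt(-108 + 23598) = sqrt(23490) = 9*sqrt(290) ≈ 153.26)
k + w = 9*sqrt(290) + 1946/75 = 1946/75 + 9*sqrt(290)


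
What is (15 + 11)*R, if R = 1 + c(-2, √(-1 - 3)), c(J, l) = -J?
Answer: 78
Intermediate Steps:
R = 3 (R = 1 - 1*(-2) = 1 + 2 = 3)
(15 + 11)*R = (15 + 11)*3 = 26*3 = 78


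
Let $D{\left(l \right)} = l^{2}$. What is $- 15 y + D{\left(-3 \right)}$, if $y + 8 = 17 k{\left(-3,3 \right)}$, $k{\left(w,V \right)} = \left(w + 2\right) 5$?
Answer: $1404$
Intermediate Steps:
$k{\left(w,V \right)} = 10 + 5 w$ ($k{\left(w,V \right)} = \left(2 + w\right) 5 = 10 + 5 w$)
$y = -93$ ($y = -8 + 17 \left(10 + 5 \left(-3\right)\right) = -8 + 17 \left(10 - 15\right) = -8 + 17 \left(-5\right) = -8 - 85 = -93$)
$- 15 y + D{\left(-3 \right)} = \left(-15\right) \left(-93\right) + \left(-3\right)^{2} = 1395 + 9 = 1404$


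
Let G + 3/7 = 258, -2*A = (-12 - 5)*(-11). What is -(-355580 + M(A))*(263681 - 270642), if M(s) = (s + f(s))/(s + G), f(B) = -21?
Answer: -5685528055343/2297 ≈ -2.4752e+9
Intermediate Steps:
A = -187/2 (A = -(-12 - 5)*(-11)/2 = -(-17)*(-11)/2 = -½*187 = -187/2 ≈ -93.500)
G = 1803/7 (G = -3/7 + 258 = 1803/7 ≈ 257.57)
M(s) = (-21 + s)/(1803/7 + s) (M(s) = (s - 21)/(s + 1803/7) = (-21 + s)/(1803/7 + s))
-(-355580 + M(A))*(263681 - 270642) = -(-355580 + 7*(-21 - 187/2)/(1803 + 7*(-187/2)))*(263681 - 270642) = -(-355580 + 7*(-229/2)/(1803 - 1309/2))*(-6961) = -(-355580 + 7*(-229/2)/(2297/2))*(-6961) = -(-355580 + 7*(2/2297)*(-229/2))*(-6961) = -(-355580 - 1603/2297)*(-6961) = -(-816768863)*(-6961)/2297 = -1*5685528055343/2297 = -5685528055343/2297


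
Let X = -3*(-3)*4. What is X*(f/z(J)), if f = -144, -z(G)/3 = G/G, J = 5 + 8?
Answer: 1728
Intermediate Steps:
J = 13
X = 36 (X = 9*4 = 36)
z(G) = -3 (z(G) = -3*G/G = -3*1 = -3)
X*(f/z(J)) = 36*(-144/(-3)) = 36*(-144*(-⅓)) = 36*48 = 1728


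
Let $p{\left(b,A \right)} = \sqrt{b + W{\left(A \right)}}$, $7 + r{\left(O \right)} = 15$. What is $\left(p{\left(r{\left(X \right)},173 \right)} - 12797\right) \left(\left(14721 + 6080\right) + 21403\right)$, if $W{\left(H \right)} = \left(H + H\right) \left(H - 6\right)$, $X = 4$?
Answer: $-540084588 + 42204 \sqrt{57790} \approx -5.2994 \cdot 10^{8}$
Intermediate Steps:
$r{\left(O \right)} = 8$ ($r{\left(O \right)} = -7 + 15 = 8$)
$W{\left(H \right)} = 2 H \left(-6 + H\right)$
$p{\left(b,A \right)} = \sqrt{b + 2 A \left(-6 + A\right)}$
$\left(p{\left(r{\left(X \right)},173 \right)} - 12797\right) \left(\left(14721 + 6080\right) + 21403\right) = \left(\sqrt{8 + 2 \cdot 173 \left(-6 + 173\right)} - 12797\right) \left(\left(14721 + 6080\right) + 21403\right) = \left(\sqrt{8 + 2 \cdot 173 \cdot 167} - 12797\right) \left(20801 + 21403\right) = \left(\sqrt{8 + 57782} - 12797\right) 42204 = \left(\sqrt{57790} - 12797\right) 42204 = \left(-12797 + \sqrt{57790}\right) 42204 = -540084588 + 42204 \sqrt{57790}$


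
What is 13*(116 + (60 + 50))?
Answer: 2938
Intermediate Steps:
13*(116 + (60 + 50)) = 13*(116 + 110) = 13*226 = 2938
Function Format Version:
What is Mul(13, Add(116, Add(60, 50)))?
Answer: 2938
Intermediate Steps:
Mul(13, Add(116, Add(60, 50))) = Mul(13, Add(116, 110)) = Mul(13, 226) = 2938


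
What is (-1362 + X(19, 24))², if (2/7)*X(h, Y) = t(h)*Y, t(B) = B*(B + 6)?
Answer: 1485177444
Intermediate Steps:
t(B) = B*(6 + B)
X(h, Y) = 7*Y*h*(6 + h)/2 (X(h, Y) = 7*((h*(6 + h))*Y)/2 = 7*(Y*h*(6 + h))/2 = 7*Y*h*(6 + h)/2)
(-1362 + X(19, 24))² = (-1362 + (7/2)*24*19*(6 + 19))² = (-1362 + (7/2)*24*19*25)² = (-1362 + 39900)² = 38538² = 1485177444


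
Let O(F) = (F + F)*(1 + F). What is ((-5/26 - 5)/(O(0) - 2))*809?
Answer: 109215/52 ≈ 2100.3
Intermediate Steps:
O(F) = 2*F*(1 + F) (O(F) = (2*F)*(1 + F) = 2*F*(1 + F))
((-5/26 - 5)/(O(0) - 2))*809 = ((-5/26 - 5)/(2*0*(1 + 0) - 2))*809 = ((-5*1/26 - 5)/(2*0*1 - 2))*809 = ((-5/26 - 5)/(0 - 2))*809 = -135/26/(-2)*809 = -135/26*(-½)*809 = (135/52)*809 = 109215/52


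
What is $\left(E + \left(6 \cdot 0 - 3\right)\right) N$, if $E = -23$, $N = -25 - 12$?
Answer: $962$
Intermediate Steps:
$N = -37$ ($N = -25 - 12 = -37$)
$\left(E + \left(6 \cdot 0 - 3\right)\right) N = \left(-23 + \left(6 \cdot 0 - 3\right)\right) \left(-37\right) = \left(-23 + \left(0 - 3\right)\right) \left(-37\right) = \left(-23 - 3\right) \left(-37\right) = \left(-26\right) \left(-37\right) = 962$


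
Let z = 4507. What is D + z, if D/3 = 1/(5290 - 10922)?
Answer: 25383421/5632 ≈ 4507.0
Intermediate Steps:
D = -3/5632 (D = 3/(5290 - 10922) = 3/(-5632) = 3*(-1/5632) = -3/5632 ≈ -0.00053267)
D + z = -3/5632 + 4507 = 25383421/5632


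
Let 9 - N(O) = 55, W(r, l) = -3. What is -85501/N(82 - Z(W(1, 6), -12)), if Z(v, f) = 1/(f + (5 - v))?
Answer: 85501/46 ≈ 1858.7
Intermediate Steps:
Z(v, f) = 1/(5 + f - v)
N(O) = -46 (N(O) = 9 - 1*55 = 9 - 55 = -46)
-85501/N(82 - Z(W(1, 6), -12)) = -85501/(-46) = -85501*(-1/46) = 85501/46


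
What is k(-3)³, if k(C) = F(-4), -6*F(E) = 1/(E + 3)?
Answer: 1/216 ≈ 0.0046296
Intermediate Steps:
F(E) = -1/(6*(3 + E)) (F(E) = -1/(6*(E + 3)) = -1/(6*(3 + E)))
k(C) = ⅙ (k(C) = -1/(18 + 6*(-4)) = -1/(18 - 24) = -1/(-6) = -1*(-⅙) = ⅙)
k(-3)³ = (⅙)³ = 1/216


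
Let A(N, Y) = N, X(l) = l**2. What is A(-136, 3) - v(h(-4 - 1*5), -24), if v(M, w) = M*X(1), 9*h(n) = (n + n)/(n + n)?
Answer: -1225/9 ≈ -136.11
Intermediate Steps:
h(n) = 1/9 (h(n) = ((n + n)/(n + n))/9 = ((2*n)/((2*n)))/9 = ((2*n)*(1/(2*n)))/9 = (1/9)*1 = 1/9)
v(M, w) = M (v(M, w) = M*1**2 = M*1 = M)
A(-136, 3) - v(h(-4 - 1*5), -24) = -136 - 1*1/9 = -136 - 1/9 = -1225/9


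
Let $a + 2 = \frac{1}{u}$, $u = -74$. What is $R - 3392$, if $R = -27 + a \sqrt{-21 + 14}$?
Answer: $-3419 - \frac{149 i \sqrt{7}}{74} \approx -3419.0 - 5.3273 i$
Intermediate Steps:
$a = - \frac{149}{74}$ ($a = -2 + \frac{1}{-74} = -2 - \frac{1}{74} = - \frac{149}{74} \approx -2.0135$)
$R = -27 - \frac{149 i \sqrt{7}}{74}$ ($R = -27 - \frac{149 \sqrt{-21 + 14}}{74} = -27 - \frac{149 \sqrt{-7}}{74} = -27 - \frac{149 i \sqrt{7}}{74} \approx -27.0 - 5.3273 i$)
$R - 3392 = \left(-27 - \frac{149 i \sqrt{7}}{74}\right) - 3392 = -3419 - \frac{149 i \sqrt{7}}{74}$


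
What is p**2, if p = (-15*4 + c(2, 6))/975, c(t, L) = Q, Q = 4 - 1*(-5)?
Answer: 289/105625 ≈ 0.0027361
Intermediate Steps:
Q = 9 (Q = 4 + 5 = 9)
c(t, L) = 9
p = -17/325 (p = (-15*4 + 9)/975 = (-60 + 9)*(1/975) = -51*1/975 = -17/325 ≈ -0.052308)
p**2 = (-17/325)**2 = 289/105625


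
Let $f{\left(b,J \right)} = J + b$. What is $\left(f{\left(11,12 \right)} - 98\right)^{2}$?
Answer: $5625$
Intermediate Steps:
$\left(f{\left(11,12 \right)} - 98\right)^{2} = \left(\left(12 + 11\right) - 98\right)^{2} = \left(23 - 98\right)^{2} = \left(-75\right)^{2} = 5625$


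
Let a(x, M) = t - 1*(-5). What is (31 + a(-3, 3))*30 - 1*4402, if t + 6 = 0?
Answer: -3502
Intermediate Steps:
t = -6 (t = -6 + 0 = -6)
a(x, M) = -1 (a(x, M) = -6 - 1*(-5) = -6 + 5 = -1)
(31 + a(-3, 3))*30 - 1*4402 = (31 - 1)*30 - 1*4402 = 30*30 - 4402 = 900 - 4402 = -3502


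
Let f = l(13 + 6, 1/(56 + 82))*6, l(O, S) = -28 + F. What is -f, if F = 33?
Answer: -30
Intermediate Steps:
l(O, S) = 5 (l(O, S) = -28 + 33 = 5)
f = 30 (f = 5*6 = 30)
-f = -1*30 = -30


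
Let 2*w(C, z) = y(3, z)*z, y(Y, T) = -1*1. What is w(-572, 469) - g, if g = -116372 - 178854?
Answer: 589983/2 ≈ 2.9499e+5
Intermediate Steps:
g = -295226
y(Y, T) = -1
w(C, z) = -z/2 (w(C, z) = (-z)/2 = -z/2)
w(-572, 469) - g = -½*469 - 1*(-295226) = -469/2 + 295226 = 589983/2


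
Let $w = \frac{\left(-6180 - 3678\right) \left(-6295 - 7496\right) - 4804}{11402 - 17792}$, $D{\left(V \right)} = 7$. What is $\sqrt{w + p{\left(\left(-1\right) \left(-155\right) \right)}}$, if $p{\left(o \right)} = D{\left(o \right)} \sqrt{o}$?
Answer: $\frac{\sqrt{-24130570135 + 7939575 \sqrt{155}}}{1065} \approx 145.56 i$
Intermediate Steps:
$p{\left(o \right)} = 7 \sqrt{o}$
$w = - \frac{67973437}{3195}$ ($w = \frac{\left(-9858\right) \left(-13791\right) - 4804}{-6390} = \left(135951678 - 4804\right) \left(- \frac{1}{6390}\right) = 135946874 \left(- \frac{1}{6390}\right) = - \frac{67973437}{3195} \approx -21275.0$)
$\sqrt{w + p{\left(\left(-1\right) \left(-155\right) \right)}} = \sqrt{- \frac{67973437}{3195} + 7 \sqrt{\left(-1\right) \left(-155\right)}} = \sqrt{- \frac{67973437}{3195} + 7 \sqrt{155}}$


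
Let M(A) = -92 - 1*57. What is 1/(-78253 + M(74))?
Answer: -1/78402 ≈ -1.2755e-5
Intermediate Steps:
M(A) = -149 (M(A) = -92 - 57 = -149)
1/(-78253 + M(74)) = 1/(-78253 - 149) = 1/(-78402) = -1/78402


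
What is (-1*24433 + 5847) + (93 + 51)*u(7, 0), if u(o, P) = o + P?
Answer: -17578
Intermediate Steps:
u(o, P) = P + o
(-1*24433 + 5847) + (93 + 51)*u(7, 0) = (-1*24433 + 5847) + (93 + 51)*(0 + 7) = (-24433 + 5847) + 144*7 = -18586 + 1008 = -17578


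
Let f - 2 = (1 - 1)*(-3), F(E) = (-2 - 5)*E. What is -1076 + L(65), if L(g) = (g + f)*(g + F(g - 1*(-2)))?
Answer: -28144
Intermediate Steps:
F(E) = -7*E
f = 2 (f = 2 + (1 - 1)*(-3) = 2 + 0*(-3) = 2 + 0 = 2)
L(g) = (-14 - 6*g)*(2 + g) (L(g) = (g + 2)*(g - 7*(g - 1*(-2))) = (2 + g)*(g - 7*(g + 2)) = (2 + g)*(g - 7*(2 + g)) = (2 + g)*(g + (-14 - 7*g)) = (2 + g)*(-14 - 6*g) = (-14 - 6*g)*(2 + g))
-1076 + L(65) = -1076 + (-28 - 26*65 - 6*65²) = -1076 + (-28 - 1690 - 6*4225) = -1076 + (-28 - 1690 - 25350) = -1076 - 27068 = -28144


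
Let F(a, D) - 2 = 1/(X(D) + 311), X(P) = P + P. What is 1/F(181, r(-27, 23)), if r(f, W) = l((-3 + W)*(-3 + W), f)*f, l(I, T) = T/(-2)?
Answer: 418/835 ≈ 0.50060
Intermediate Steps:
X(P) = 2*P
l(I, T) = -T/2 (l(I, T) = T*(-½) = -T/2)
r(f, W) = -f²/2 (r(f, W) = (-f/2)*f = -f²/2)
F(a, D) = 2 + 1/(311 + 2*D) (F(a, D) = 2 + 1/(2*D + 311) = 2 + 1/(311 + 2*D))
1/F(181, r(-27, 23)) = 1/((623 + 4*(-½*(-27)²))/(311 + 2*(-½*(-27)²))) = 1/((623 + 4*(-½*729))/(311 + 2*(-½*729))) = 1/((623 + 4*(-729/2))/(311 + 2*(-729/2))) = 1/((623 - 1458)/(311 - 729)) = 1/(-835/(-418)) = 1/(-1/418*(-835)) = 1/(835/418) = 418/835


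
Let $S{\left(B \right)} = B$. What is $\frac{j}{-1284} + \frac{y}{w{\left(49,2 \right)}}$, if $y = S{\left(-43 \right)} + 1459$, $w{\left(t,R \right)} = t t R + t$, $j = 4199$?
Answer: $- \frac{2061245}{692076} \approx -2.9784$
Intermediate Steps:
$w{\left(t,R \right)} = t + R t^{2}$ ($w{\left(t,R \right)} = t^{2} R + t = R t^{2} + t = t + R t^{2}$)
$y = 1416$ ($y = -43 + 1459 = 1416$)
$\frac{j}{-1284} + \frac{y}{w{\left(49,2 \right)}} = \frac{4199}{-1284} + \frac{1416}{49 \left(1 + 2 \cdot 49\right)} = 4199 \left(- \frac{1}{1284}\right) + \frac{1416}{49 \left(1 + 98\right)} = - \frac{4199}{1284} + \frac{1416}{49 \cdot 99} = - \frac{4199}{1284} + \frac{1416}{4851} = - \frac{4199}{1284} + 1416 \cdot \frac{1}{4851} = - \frac{4199}{1284} + \frac{472}{1617} = - \frac{2061245}{692076}$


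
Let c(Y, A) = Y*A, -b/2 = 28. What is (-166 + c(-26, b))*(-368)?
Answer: -474720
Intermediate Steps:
b = -56 (b = -2*28 = -56)
c(Y, A) = A*Y
(-166 + c(-26, b))*(-368) = (-166 - 56*(-26))*(-368) = (-166 + 1456)*(-368) = 1290*(-368) = -474720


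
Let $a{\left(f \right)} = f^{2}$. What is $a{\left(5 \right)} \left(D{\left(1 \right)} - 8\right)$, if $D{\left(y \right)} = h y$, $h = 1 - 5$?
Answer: $-300$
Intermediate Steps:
$h = -4$ ($h = 1 - 5 = -4$)
$D{\left(y \right)} = - 4 y$
$a{\left(5 \right)} \left(D{\left(1 \right)} - 8\right) = 5^{2} \left(\left(-4\right) 1 - 8\right) = 25 \left(-4 - 8\right) = 25 \left(-12\right) = -300$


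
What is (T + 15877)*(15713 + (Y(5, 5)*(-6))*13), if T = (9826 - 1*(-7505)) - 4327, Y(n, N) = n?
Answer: 442543563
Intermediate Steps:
T = 13004 (T = (9826 + 7505) - 4327 = 17331 - 4327 = 13004)
(T + 15877)*(15713 + (Y(5, 5)*(-6))*13) = (13004 + 15877)*(15713 + (5*(-6))*13) = 28881*(15713 - 30*13) = 28881*(15713 - 390) = 28881*15323 = 442543563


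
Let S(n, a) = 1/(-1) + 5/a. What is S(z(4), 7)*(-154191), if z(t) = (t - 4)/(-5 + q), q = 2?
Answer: 308382/7 ≈ 44055.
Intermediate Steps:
z(t) = 4/3 - t/3 (z(t) = (t - 4)/(-5 + 2) = (-4 + t)/(-3) = (-4 + t)*(-1/3) = 4/3 - t/3)
S(n, a) = -1 + 5/a (S(n, a) = 1*(-1) + 5/a = -1 + 5/a)
S(z(4), 7)*(-154191) = ((5 - 1*7)/7)*(-154191) = ((5 - 7)/7)*(-154191) = ((1/7)*(-2))*(-154191) = -2/7*(-154191) = 308382/7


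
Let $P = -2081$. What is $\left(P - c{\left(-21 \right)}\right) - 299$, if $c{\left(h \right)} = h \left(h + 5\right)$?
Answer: $-2716$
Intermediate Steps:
$c{\left(h \right)} = h \left(5 + h\right)$
$\left(P - c{\left(-21 \right)}\right) - 299 = \left(-2081 - - 21 \left(5 - 21\right)\right) - 299 = \left(-2081 - \left(-21\right) \left(-16\right)\right) - 299 = \left(-2081 - 336\right) - 299 = -2417 - 299 = -2716$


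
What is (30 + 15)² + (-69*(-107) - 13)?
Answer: 9395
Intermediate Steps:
(30 + 15)² + (-69*(-107) - 13) = 45² + (7383 - 13) = 2025 + 7370 = 9395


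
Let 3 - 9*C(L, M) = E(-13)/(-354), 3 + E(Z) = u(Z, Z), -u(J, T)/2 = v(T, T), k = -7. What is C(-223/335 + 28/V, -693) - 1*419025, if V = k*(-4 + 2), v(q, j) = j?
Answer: -1335012565/3186 ≈ -4.1902e+5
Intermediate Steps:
u(J, T) = -2*T
V = 14 (V = -7*(-4 + 2) = -7*(-2) = 14)
E(Z) = -3 - 2*Z
C(L, M) = 1085/3186 (C(L, M) = 1/3 - (-3 - 2*(-13))/(9*(-354)) = 1/3 - (-3 + 26)*(-1)/(9*354) = 1/3 - 23*(-1)/(9*354) = 1/3 - 1/9*(-23/354) = 1/3 + 23/3186 = 1085/3186)
C(-223/335 + 28/V, -693) - 1*419025 = 1085/3186 - 1*419025 = 1085/3186 - 419025 = -1335012565/3186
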